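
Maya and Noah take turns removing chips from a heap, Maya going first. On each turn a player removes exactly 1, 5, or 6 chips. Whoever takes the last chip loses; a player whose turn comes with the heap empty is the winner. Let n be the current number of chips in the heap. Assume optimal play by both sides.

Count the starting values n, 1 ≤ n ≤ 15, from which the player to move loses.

5

Classify positions by backward induction: terminal positions (no move available) are W. From any other position, the mover wins iff some move reaches an L.
n=0: no move; the opponent has just taken the last chip and therefore loses → W
n=1: only reaches 0(W), which is W → L
n=2: reaches L-position 1 → W
n=3: only reaches 2(W), which is W → L
n=4: reaches L-position 3 → W
n=5: only reaches 4(W), 0(W), all W → L
n=6: reaches L-position 5 → W
n=7: reaches L-position 1 → W
n=8: reaches L-position 3 → W
n=9: reaches L-position 3 → W
n=10: reaches L-position 5 → W
n=11: reaches L-position 5 → W
n=12: only reaches 11(W), 7(W), 6(W), all W → L
n=13: reaches L-position 12 → W
n=14: only reaches 13(W), 9(W), 8(W), all W → L
n=15: reaches L-position 14 → W
L entries with 1 ≤ n ≤ 15 (the range starts at n=1): n = 1, 3, 5, 12, 14; that makes 5.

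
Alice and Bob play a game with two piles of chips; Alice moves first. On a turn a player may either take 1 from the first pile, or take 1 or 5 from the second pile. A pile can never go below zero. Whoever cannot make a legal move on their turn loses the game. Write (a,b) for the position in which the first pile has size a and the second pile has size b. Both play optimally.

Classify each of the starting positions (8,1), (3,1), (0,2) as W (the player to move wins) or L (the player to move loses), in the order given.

Compute win/loss labels from the base case upward. A position with no move is L. Any other position is W if it can reach an L in one move, else L.
No move ever increases a pile, so every position that can arise here has a ≤ 8 and b ≤ 2; it is enough to label the cells with 0 ≤ a ≤ 8 and 0 ≤ b ≤ 2.
Every move lowers a or b (never raises either), so fill the grid row by row in increasing a, and left to right within a row: each cell's successors are then already labelled.
      b=0  b=1  b=2
a=0:    L    W    L
a=1:    W    L    W
a=2:    L    W    L
a=3:    W    L    W
a=4:    L    W    L
a=5:    W    L    W
a=6:    L    W    L
a=7:    W    L    W
a=8:    L    W    L
Cells with no legal move (terminal, hence L): (0,0).
The remaining L cells, each justified by listing all of its moves:
(0,2): the only move is to (0,1)(W), a W ⇒ L
(1,1): moves to (0,1)(W), (1,0)(W); every one is W ⇒ L
(2,0): the only move is to (1,0)(W), a W ⇒ L
(2,2): moves to (1,2)(W), (2,1)(W); every one is W ⇒ L
(3,1): moves to (2,1)(W), (3,0)(W); every one is W ⇒ L
(4,0): the only move is to (3,0)(W), a W ⇒ L
(4,2): moves to (3,2)(W), (4,1)(W); every one is W ⇒ L
(5,1): moves to (4,1)(W), (5,0)(W); every one is W ⇒ L
(6,0): the only move is to (5,0)(W), a W ⇒ L
(6,2): moves to (5,2)(W), (6,1)(W); every one is W ⇒ L
(7,1): moves to (6,1)(W), (7,0)(W); every one is W ⇒ L
(8,0): the only move is to (7,0)(W), a W ⇒ L
(8,2): moves to (7,2)(W), (8,1)(W); every one is W ⇒ L
Every other cell has at least one move into one of the L cells above, so it is W.
(8,1): the move to (7,1) reaches an L cell, so W
(3,1): one of the L cells justified above, so L
(0,2): one of the L cells justified above, so L

(8,1): W, (3,1): L, (0,2): L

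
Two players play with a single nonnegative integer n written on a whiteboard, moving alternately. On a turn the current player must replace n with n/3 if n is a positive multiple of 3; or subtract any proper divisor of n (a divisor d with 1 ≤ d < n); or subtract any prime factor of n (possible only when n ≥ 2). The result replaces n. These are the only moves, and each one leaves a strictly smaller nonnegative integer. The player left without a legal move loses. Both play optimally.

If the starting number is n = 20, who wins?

The second player wins.

Use the standard recursion: the mover loses at a terminal position; elsewhere, the mover wins exactly when some move hands the opponent an L position.
n=0: no move → L
n=1: no move → L
n=2: →0(L), so W
n=3: →0(L), so W
n=4: →2(W), 3(W) — all W, so L
n=5: →0(L), so W
n=6: →4(L), so W
n=7: →0(L), so W
n=8: →4(L), so W
n=9: →3(W), 6(W), 8(W) — all W, so L
n=10: →9(L), so W
n=11: →0(L), so W
n=12: →4(L), so W
n=13: →0(L), so W
n=14: →7(W), 12(W), 13(W) — all W, so L
n=15: →14(L), so W
n=16: →14(L), so W
n=17: →0(L), so W
n=18: →9(L), so W
n=19: →0(L), so W
n=20: →10(W), 15(W), 16(W), 18(W), 19(W) — all W, so L
The starting position 20 is L: whatever the player to move does, the opponent receives a W position.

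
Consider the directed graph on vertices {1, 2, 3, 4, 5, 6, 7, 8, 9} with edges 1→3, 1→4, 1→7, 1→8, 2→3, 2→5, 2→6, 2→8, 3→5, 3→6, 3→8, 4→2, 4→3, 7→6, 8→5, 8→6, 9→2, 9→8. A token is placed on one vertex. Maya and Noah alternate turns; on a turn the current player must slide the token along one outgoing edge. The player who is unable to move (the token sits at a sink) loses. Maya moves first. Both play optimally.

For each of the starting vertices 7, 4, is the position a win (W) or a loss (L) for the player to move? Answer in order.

Build the W/L table. Terminal = L. A non-terminal position is W if it has a move to some L; otherwise it is L.
Every edge goes from a vertex to one that appears earlier in the order 5, 6, 8, 3, 2, 4, 9, 7, 1, so processing vertices in that order labels each vertex after all of its successors.
5: no outgoing edge → L
6: no outgoing edge → L
8: reaches L-position 6 → W
3: reaches L-position 6 → W
2: reaches L-position 6 → W
4: only reaches 2(W), 3(W), all W → L
9: only reaches 2(W), 8(W), all W → L
7: reaches L-position 6 → W
1: reaches L-position 4 → W

7: W, 4: L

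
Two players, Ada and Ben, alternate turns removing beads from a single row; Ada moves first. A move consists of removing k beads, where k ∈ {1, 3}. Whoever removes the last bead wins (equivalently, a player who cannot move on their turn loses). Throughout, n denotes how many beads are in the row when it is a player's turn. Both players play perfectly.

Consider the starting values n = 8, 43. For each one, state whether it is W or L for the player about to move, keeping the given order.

8: L, 43: W

Positions with no move are L. A position that does have a move is losing for the player to move precisely when every available move leads to a winning position for the opponent. Fill in the labels:
n=0: no move → L
n=1: W (go to 0, an L position)
n=2: L (sole option 1(W) is W)
n=3: W (go to 2, an L position)
n=4: L (options 3(W), 1(W) are all W)
n=5: W (go to 4, an L position)
n=6: L (options 5(W), 3(W) are all W)
n=7: W (go to 6, an L position)
n=8: L (options 7(W), 5(W) are all W)
n=9: W (go to 8, an L position)
n=10: L (options 9(W), 7(W) are all W)
n=11: W (go to 10, an L position)
n=12: L (options 11(W), 9(W) are all W)
n=13: W (go to 12, an L position)
n=14: L (options 13(W), 11(W) are all W)
n=15: W (go to 14, an L position)
n=16: L (options 15(W), 13(W) are all W)
n=17: W (go to 16, an L position)
n=18: L (options 17(W), 15(W) are all W)
n=19: W (go to 18, an L position)
n=20: L (options 19(W), 17(W) are all W)
n=21: W (go to 20, an L position)
n=22: L (options 21(W), 19(W) are all W)
n=23: W (go to 22, an L position)
n=24: L (options 23(W), 21(W) are all W)
n=25: W (go to 24, an L position)
n=26: L (options 25(W), 23(W) are all W)
n=27: W (go to 26, an L position)
n=28: L (options 27(W), 25(W) are all W)
n=29: W (go to 28, an L position)
n=30: L (options 29(W), 27(W) are all W)
n=31: W (go to 30, an L position)
n=32: L (options 31(W), 29(W) are all W)
n=33: W (go to 32, an L position)
n=34: L (options 33(W), 31(W) are all W)
n=35: W (go to 34, an L position)
n=36: L (options 35(W), 33(W) are all W)
n=37: W (go to 36, an L position)
n=38: L (options 37(W), 35(W) are all W)
n=39: W (go to 38, an L position)
n=40: L (options 39(W), 37(W) are all W)
n=41: W (go to 40, an L position)
n=42: L (options 41(W), 39(W) are all W)
n=43: W (go to 42, an L position)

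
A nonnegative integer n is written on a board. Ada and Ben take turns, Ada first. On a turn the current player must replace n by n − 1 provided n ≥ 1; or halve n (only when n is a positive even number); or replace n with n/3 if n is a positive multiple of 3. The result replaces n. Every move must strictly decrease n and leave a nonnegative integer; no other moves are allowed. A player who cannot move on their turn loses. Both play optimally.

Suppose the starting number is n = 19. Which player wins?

Positions with no move are L. A position that does have a move is losing for the player to move precisely when every available move leads to a winning position for the opponent. Fill in the labels:
n=0: no move → L
n=1: →0(L), so W
n=2: →1(W) only, which is W, so L
n=3: →2(L), so W
n=4: →2(L), so W
n=5: →4(W) only, which is W, so L
n=6: →2(L), so W
n=7: →6(W) only, which is W, so L
n=8: →7(L), so W
n=9: →3(W), 8(W) — all W, so L
n=10: →5(L), so W
n=11: →10(W) only, which is W, so L
n=12: →11(L), so W
n=13: →12(W) only, which is W, so L
n=14: →7(L), so W
n=15: →5(L), so W
n=16: →8(W), 15(W) — all W, so L
n=17: →16(L), so W
n=18: →9(L), so W
n=19: →18(W) only, which is W, so L
Every move from 19 reaches a W position, so the mover loses.

Ben wins.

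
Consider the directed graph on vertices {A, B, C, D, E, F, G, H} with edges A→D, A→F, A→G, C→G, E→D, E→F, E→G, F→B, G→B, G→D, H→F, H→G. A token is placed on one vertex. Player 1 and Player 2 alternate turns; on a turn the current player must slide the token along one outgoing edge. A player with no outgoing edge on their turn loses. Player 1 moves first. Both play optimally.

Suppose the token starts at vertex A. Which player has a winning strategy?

Build the W/L table. Terminal = L. A non-terminal position is W if it has a move to some L; otherwise it is L.
Every edge goes from a vertex to one that appears earlier in the order D, B, F, G, A, H, C, E, so processing vertices in that order labels each vertex after all of its successors.
D: no outgoing edge → L
B: no outgoing edge → L
F: →B(L), so W
G: →B(L), so W
A: →D(L), so W
H: →G(W), F(W) — all W, so L
C: →G(W) only, which is W, so L
E: →D(L), so W
The starting position A is W: Player 1 should move to D, handing over an L position.

Player 1 wins.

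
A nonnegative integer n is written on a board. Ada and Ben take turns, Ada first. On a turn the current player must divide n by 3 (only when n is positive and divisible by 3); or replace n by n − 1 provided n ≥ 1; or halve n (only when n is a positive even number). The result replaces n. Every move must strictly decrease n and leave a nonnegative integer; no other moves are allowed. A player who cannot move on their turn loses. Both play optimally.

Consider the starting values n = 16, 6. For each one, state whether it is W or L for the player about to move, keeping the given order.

Build the W/L table. Terminal = L. A non-terminal position is W if it has a move to some L; otherwise it is L.
n=0: no move → L
n=1: can move to 0, which is L ⇒ W
n=2: the only move is to 1(W), a W ⇒ L
n=3: can move to 2, which is L ⇒ W
n=4: can move to 2, which is L ⇒ W
n=5: the only move is to 4(W), a W ⇒ L
n=6: can move to 2, which is L ⇒ W
n=7: the only move is to 6(W), a W ⇒ L
n=8: can move to 7, which is L ⇒ W
n=9: moves to 3(W), 8(W); every one is W ⇒ L
n=10: can move to 5, which is L ⇒ W
n=11: the only move is to 10(W), a W ⇒ L
n=12: can move to 11, which is L ⇒ W
n=13: the only move is to 12(W), a W ⇒ L
n=14: can move to 7, which is L ⇒ W
n=15: can move to 5, which is L ⇒ W
n=16: moves to 8(W), 15(W); every one is W ⇒ L

16: L, 6: W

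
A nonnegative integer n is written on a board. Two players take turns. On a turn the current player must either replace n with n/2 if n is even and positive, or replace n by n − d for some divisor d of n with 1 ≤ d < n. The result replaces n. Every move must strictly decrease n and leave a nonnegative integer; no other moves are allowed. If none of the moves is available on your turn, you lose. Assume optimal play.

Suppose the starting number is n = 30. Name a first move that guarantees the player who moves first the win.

Classify positions by backward induction: terminal positions (no move available) are L. From any other position, the mover wins iff some move reaches an L.
n=0: no move → L
n=1: no move → L
n=2: reaches L-position 1 → W
n=3: only reaches 2(W), which is W → L
n=4: reaches L-position 3 → W
n=5: only reaches 4(W), which is W → L
n=6: reaches L-position 3 → W
n=7: only reaches 6(W), which is W → L
n=8: reaches L-position 7 → W
n=9: only reaches 6(W), 8(W), all W → L
n=10: reaches L-position 5 → W
n=11: only reaches 10(W), which is W → L
n=12: reaches L-position 9 → W
n=13: only reaches 12(W), which is W → L
n=14: reaches L-position 7 → W
n=15: only reaches 10(W), 12(W), 14(W), all W → L
n=16: reaches L-position 15 → W
n=17: only reaches 16(W), which is W → L
n=18: reaches L-position 9 → W
n=19: only reaches 18(W), which is W → L
n=20: reaches L-position 15 → W
n=21: only reaches 14(W), 18(W), 20(W), all W → L
n=22: reaches L-position 11 → W
n=23: only reaches 22(W), which is W → L
n=24: reaches L-position 21 → W
n=25: only reaches 20(W), 24(W), all W → L
n=26: reaches L-position 13 → W
n=27: only reaches 18(W), 24(W), 26(W), all W → L
n=28: reaches L-position 21 → W
n=29: only reaches 28(W), which is W → L
n=30: reaches L-position 15 → W
From 30, the L positions reachable in one move are: 15, 25, 27, 29. Any move reaching one of these is winning.

Move to 15.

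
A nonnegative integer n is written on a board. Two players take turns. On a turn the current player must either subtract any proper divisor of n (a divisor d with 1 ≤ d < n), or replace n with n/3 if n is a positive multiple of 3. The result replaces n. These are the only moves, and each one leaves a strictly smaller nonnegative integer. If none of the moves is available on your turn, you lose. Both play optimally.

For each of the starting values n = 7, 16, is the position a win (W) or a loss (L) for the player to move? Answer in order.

7: L, 16: W

Use the standard recursion: the mover loses at a terminal position; elsewhere, the mover wins exactly when some move hands the opponent an L position.
n=0: no move → L
n=1: no move → L
n=2: W (go to 1, an L position)
n=3: W (go to 1, an L position)
n=4: L (options 2(W), 3(W) are all W)
n=5: W (go to 4, an L position)
n=6: W (go to 4, an L position)
n=7: L (sole option 6(W) is W)
n=8: W (go to 4, an L position)
n=9: L (options 3(W), 6(W), 8(W) are all W)
n=10: W (go to 9, an L position)
n=11: L (sole option 10(W) is W)
n=12: W (go to 4, an L position)
n=13: L (sole option 12(W) is W)
n=14: W (go to 7, an L position)
n=15: L (options 5(W), 10(W), 12(W), 14(W) are all W)
n=16: W (go to 15, an L position)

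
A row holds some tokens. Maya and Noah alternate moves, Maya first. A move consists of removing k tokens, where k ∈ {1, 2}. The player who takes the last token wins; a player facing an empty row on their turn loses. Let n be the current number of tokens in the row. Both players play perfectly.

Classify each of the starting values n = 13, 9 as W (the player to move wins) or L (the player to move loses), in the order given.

13: W, 9: L

Work bottom-up. With no move the player to move loses. Otherwise the position is W if at least one move leads to an L position for the opponent, and L if every move leads to a W.
n=0: no move → L
n=1: →0(L), so W
n=2: →0(L), so W
n=3: →2(W), 1(W) — all W, so L
n=4: →3(L), so W
n=5: →3(L), so W
n=6: →5(W), 4(W) — all W, so L
n=7: →6(L), so W
n=8: →6(L), so W
n=9: →8(W), 7(W) — all W, so L
n=10: →9(L), so W
n=11: →9(L), so W
n=12: →11(W), 10(W) — all W, so L
n=13: →12(L), so W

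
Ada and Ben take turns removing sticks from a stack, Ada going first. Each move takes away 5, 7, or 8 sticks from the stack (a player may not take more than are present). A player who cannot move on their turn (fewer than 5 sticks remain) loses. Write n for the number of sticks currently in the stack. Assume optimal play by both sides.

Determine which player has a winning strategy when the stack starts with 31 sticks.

Use the standard recursion: the mover loses at a terminal position; elsewhere, the mover wins exactly when some move hands the opponent an L position.
n=0: no move → L
n=1: no move → L
n=2: no move → L
n=3: no move → L
n=4: no move → L
n=5: →0(L), so W
n=6: →1(L), so W
n=7: →2(L), so W
n=8: →3(L), so W
n=9: →4(L), so W
n=10: →3(L), so W
n=11: →4(L), so W
n=12: →4(L), so W
n=13: →8(W), 6(W), 5(W) — all W, so L
n=14: →9(W), 7(W), 6(W) — all W, so L
n=15: →10(W), 8(W), 7(W) — all W, so L
n=16: →11(W), 9(W), 8(W) — all W, so L
n=17: →12(W), 10(W), 9(W) — all W, so L
n=18: →13(L), so W
n=19: →14(L), so W
n=20: →15(L), so W
n=21: →16(L), so W
n=22: →17(L), so W
n=23: →16(L), so W
n=24: →17(L), so W
n=25: →17(L), so W
n=26: →21(W), 19(W), 18(W) — all W, so L
n=27: →22(W), 20(W), 19(W) — all W, so L
n=28: →23(W), 21(W), 20(W) — all W, so L
n=29: →24(W), 22(W), 21(W) — all W, so L
n=30: →25(W), 23(W), 22(W) — all W, so L
n=31: →26(L), so W
From 31 Ada can remove 5, leaving 26, reaching an L position.

Ada wins.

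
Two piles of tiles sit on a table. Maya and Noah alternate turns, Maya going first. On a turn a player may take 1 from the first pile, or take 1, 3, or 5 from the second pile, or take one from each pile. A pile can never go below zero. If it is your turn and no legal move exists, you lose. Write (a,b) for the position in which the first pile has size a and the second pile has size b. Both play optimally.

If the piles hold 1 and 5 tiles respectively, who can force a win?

Maya wins.

Label each position W (a win for the player to move) or L (a loss). A position with no legal move is L; any other position is W exactly when some move reaches an L, and L when every move reaches a W.
No move ever increases a pile, so every position that can arise here has a ≤ 1 and b ≤ 5; it is enough to label the cells with 0 ≤ a ≤ 1 and 0 ≤ b ≤ 5.
Every move lowers a or b (never raises either), so fill the grid row by row in increasing a, and left to right within a row: each cell's successors are then already labelled.
      b=0  b=1  b=2  b=3  b=4  b=5
a=0:    L    W    L    W    L    W
a=1:    W    W    W    W    W    W
Cells with no legal move (terminal, hence L): (0,0).
The remaining L cells, each justified by listing all of its moves:
(0,2): L (sole option (0,1)(W) is W)
(0,4): L (options (0,3)(W), (0,1)(W) are all W)
Every other cell has at least one move into one of the L cells above, so it is W.
From (1,5) Maya can move to (0,4), reaching an L position.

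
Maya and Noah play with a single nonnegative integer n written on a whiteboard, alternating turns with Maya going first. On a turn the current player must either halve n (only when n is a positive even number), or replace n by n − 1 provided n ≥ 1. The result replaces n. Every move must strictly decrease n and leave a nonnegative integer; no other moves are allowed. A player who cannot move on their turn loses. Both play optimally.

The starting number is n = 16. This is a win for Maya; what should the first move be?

Build the W/L table. Terminal = L. A non-terminal position is W if it has a move to some L; otherwise it is L.
n=0: no move → L
n=1: W (go to 0, an L position)
n=2: L (sole option 1(W) is W)
n=3: W (go to 2, an L position)
n=4: W (go to 2, an L position)
n=5: L (sole option 4(W) is W)
n=6: W (go to 5, an L position)
n=7: L (sole option 6(W) is W)
n=8: W (go to 7, an L position)
n=9: L (sole option 8(W) is W)
n=10: W (go to 5, an L position)
n=11: L (sole option 10(W) is W)
n=12: W (go to 11, an L position)
n=13: L (sole option 12(W) is W)
n=14: W (go to 7, an L position)
n=15: L (sole option 14(W) is W)
n=16: W (go to 15, an L position)
From 16, the L positions reachable in one move are: 15.

Move to 15.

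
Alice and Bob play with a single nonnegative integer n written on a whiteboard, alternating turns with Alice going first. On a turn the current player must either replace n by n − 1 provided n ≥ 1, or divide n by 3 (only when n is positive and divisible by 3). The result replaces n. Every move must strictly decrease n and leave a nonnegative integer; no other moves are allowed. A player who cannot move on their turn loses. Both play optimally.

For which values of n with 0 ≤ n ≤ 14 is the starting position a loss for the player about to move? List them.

0, 2, 4, 7, 9, 11, 13

Positions with no move are L. A position that does have a move is losing for the player to move precisely when every available move leads to a winning position for the opponent. Fill in the labels:
n=0: no move → L
n=1: W (go to 0, an L position)
n=2: L (sole option 1(W) is W)
n=3: W (go to 2, an L position)
n=4: L (sole option 3(W) is W)
n=5: W (go to 4, an L position)
n=6: W (go to 2, an L position)
n=7: L (sole option 6(W) is W)
n=8: W (go to 7, an L position)
n=9: L (options 3(W), 8(W) are all W)
n=10: W (go to 9, an L position)
n=11: L (sole option 10(W) is W)
n=12: W (go to 4, an L position)
n=13: L (sole option 12(W) is W)
n=14: W (go to 13, an L position)
Reading off the rows marked L gives the requested list; there are 7 such values of n.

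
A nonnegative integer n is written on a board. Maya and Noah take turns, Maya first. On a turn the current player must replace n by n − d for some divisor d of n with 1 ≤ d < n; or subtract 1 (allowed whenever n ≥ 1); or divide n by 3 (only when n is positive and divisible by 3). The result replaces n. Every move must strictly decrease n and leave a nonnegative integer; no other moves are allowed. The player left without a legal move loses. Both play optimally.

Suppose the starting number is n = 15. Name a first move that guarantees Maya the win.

Use the standard recursion: the mover loses at a terminal position; elsewhere, the mover wins exactly when some move hands the opponent an L position.
n=0: no move → L
n=1: W (go to 0, an L position)
n=2: L (sole option 1(W) is W)
n=3: W (go to 2, an L position)
n=4: W (go to 2, an L position)
n=5: L (sole option 4(W) is W)
n=6: W (go to 2, an L position)
n=7: L (sole option 6(W) is W)
n=8: W (go to 7, an L position)
n=9: L (options 3(W), 6(W), 8(W) are all W)
n=10: W (go to 5, an L position)
n=11: L (sole option 10(W) is W)
n=12: W (go to 9, an L position)
n=13: L (sole option 12(W) is W)
n=14: W (go to 7, an L position)
n=15: W (go to 5, an L position)
From 15, the L positions reachable in one move are: 5.

Move to 5.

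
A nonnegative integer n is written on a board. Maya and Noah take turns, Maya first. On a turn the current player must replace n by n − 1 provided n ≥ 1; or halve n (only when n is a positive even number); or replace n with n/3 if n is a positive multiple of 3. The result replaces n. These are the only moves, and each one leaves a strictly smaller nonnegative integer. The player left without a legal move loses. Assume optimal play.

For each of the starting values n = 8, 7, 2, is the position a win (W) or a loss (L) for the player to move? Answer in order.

Use the standard recursion: the mover loses at a terminal position; elsewhere, the mover wins exactly when some move hands the opponent an L position.
n=0: no move → L
n=1: reaches L-position 0 → W
n=2: only reaches 1(W), which is W → L
n=3: reaches L-position 2 → W
n=4: reaches L-position 2 → W
n=5: only reaches 4(W), which is W → L
n=6: reaches L-position 2 → W
n=7: only reaches 6(W), which is W → L
n=8: reaches L-position 7 → W

8: W, 7: L, 2: L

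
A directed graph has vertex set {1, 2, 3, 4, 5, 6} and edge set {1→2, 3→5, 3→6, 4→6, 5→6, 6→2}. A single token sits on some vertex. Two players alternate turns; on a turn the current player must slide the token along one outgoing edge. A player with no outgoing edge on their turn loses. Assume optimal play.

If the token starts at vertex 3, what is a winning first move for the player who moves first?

Move to 5.

Work bottom-up. With no move the player to move loses. Otherwise the position is W if at least one move leads to an L position for the opponent, and L if every move leads to a W.
Every edge goes from a vertex to one that appears earlier in the order 2, 1, 6, 5, 3, 4, so processing vertices in that order labels each vertex after all of its successors.
2: no outgoing edge → L
1: W (go to 2, an L position)
6: W (go to 2, an L position)
5: L (sole option 6(W) is W)
3: W (go to 5, an L position)
4: L (sole option 6(W) is W)
From 3, the L positions reachable in one move are: 5.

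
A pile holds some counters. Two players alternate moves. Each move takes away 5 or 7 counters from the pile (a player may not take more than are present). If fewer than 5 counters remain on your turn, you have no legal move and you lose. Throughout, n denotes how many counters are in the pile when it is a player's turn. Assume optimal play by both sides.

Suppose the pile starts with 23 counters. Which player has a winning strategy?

The first player wins.

Build the W/L table. Terminal = L. A non-terminal position is W if it has a move to some L; otherwise it is L.
n=0: no move → L
n=1: no move → L
n=2: no move → L
n=3: no move → L
n=4: no move → L
n=5: can move to 0, which is L ⇒ W
n=6: can move to 1, which is L ⇒ W
n=7: can move to 2, which is L ⇒ W
n=8: can move to 3, which is L ⇒ W
n=9: can move to 4, which is L ⇒ W
n=10: can move to 3, which is L ⇒ W
n=11: can move to 4, which is L ⇒ W
n=12: moves to 7(W), 5(W); every one is W ⇒ L
n=13: moves to 8(W), 6(W); every one is W ⇒ L
n=14: moves to 9(W), 7(W); every one is W ⇒ L
n=15: moves to 10(W), 8(W); every one is W ⇒ L
n=16: moves to 11(W), 9(W); every one is W ⇒ L
n=17: can move to 12, which is L ⇒ W
n=18: can move to 13, which is L ⇒ W
n=19: can move to 14, which is L ⇒ W
n=20: can move to 15, which is L ⇒ W
n=21: can move to 16, which is L ⇒ W
n=22: can move to 15, which is L ⇒ W
n=23: can move to 16, which is L ⇒ W
From 23 the player to move can remove 7, leaving 16, reaching an L position.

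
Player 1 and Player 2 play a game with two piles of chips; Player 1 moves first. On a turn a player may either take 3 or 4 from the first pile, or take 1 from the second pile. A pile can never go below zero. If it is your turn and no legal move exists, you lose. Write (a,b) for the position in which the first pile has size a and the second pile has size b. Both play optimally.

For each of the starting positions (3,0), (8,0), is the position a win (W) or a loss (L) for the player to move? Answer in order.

Classify positions by backward induction: terminal positions (no move available) are L. From any other position, the mover wins iff some move reaches an L.
No move ever increases a pile, so every position that can arise here has a ≤ 8 and b ≤ 0; it is enough to label the cells with 0 ≤ a ≤ 8 and 0 ≤ b ≤ 0.
Every move lowers a or b (never raises either), so fill the grid row by row in increasing a, and left to right within a row: each cell's successors are then already labelled.
      b=0
a=0:    L
a=1:    L
a=2:    L
a=3:    W
a=4:    W
a=5:    W
a=6:    W
a=7:    L
a=8:    L
Cells with no legal move (terminal, hence L): (0,0), (1,0), (2,0).
The remaining L cells, each justified by listing all of its moves:
(7,0): only reaches (4,0)(W), (3,0)(W), all W → L
(8,0): only reaches (5,0)(W), (4,0)(W), all W → L
Every other cell has at least one move into one of the L cells above, so it is W.
(3,0): the move to (0,0) reaches an L cell, so W
(8,0): one of the L cells justified above, so L

(3,0): W, (8,0): L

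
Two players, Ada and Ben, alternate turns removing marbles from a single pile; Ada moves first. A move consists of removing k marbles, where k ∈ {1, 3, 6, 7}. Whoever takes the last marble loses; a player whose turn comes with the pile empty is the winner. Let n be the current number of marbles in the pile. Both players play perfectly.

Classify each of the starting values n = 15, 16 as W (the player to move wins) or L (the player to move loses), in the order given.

15: L, 16: W

Work bottom-up. With no move the player to move wins. Otherwise the position is W if at least one move leads to an L position for the opponent, and L if every move leads to a W.
n=0: no move; the opponent has just taken the last marble and therefore loses → W
n=1: L (sole option 0(W) is W)
n=2: W (go to 1, an L position)
n=3: L (options 2(W), 0(W) are all W)
n=4: W (go to 3, an L position)
n=5: L (options 4(W), 2(W) are all W)
n=6: W (go to 5, an L position)
n=7: W (go to 1, an L position)
n=8: W (go to 5, an L position)
n=9: W (go to 3, an L position)
n=10: W (go to 3, an L position)
n=11: W (go to 5, an L position)
n=12: W (go to 5, an L position)
n=13: L (options 12(W), 10(W), 7(W), 6(W) are all W)
n=14: W (go to 13, an L position)
n=15: L (options 14(W), 12(W), 9(W), 8(W) are all W)
n=16: W (go to 15, an L position)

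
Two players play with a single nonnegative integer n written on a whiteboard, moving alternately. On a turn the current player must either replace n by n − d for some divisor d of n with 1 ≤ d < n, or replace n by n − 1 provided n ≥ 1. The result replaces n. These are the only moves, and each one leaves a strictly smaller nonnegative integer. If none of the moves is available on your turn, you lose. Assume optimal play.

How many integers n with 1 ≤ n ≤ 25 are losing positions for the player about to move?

12

Classify positions by backward induction: terminal positions (no move available) are L. From any other position, the mover wins iff some move reaches an L.
n=0: no move → L
n=1: reaches L-position 0 → W
n=2: only reaches 1(W), which is W → L
n=3: reaches L-position 2 → W
n=4: reaches L-position 2 → W
n=5: only reaches 4(W), which is W → L
n=6: reaches L-position 5 → W
n=7: only reaches 6(W), which is W → L
n=8: reaches L-position 7 → W
n=9: only reaches 6(W), 8(W), all W → L
n=10: reaches L-position 5 → W
n=11: only reaches 10(W), which is W → L
n=12: reaches L-position 9 → W
n=13: only reaches 12(W), which is W → L
n=14: reaches L-position 7 → W
n=15: only reaches 10(W), 12(W), 14(W), all W → L
n=16: reaches L-position 15 → W
n=17: only reaches 16(W), which is W → L
n=18: reaches L-position 9 → W
n=19: only reaches 18(W), which is W → L
n=20: reaches L-position 15 → W
n=21: only reaches 14(W), 18(W), 20(W), all W → L
n=22: reaches L-position 11 → W
n=23: only reaches 22(W), which is W → L
n=24: reaches L-position 21 → W
n=25: only reaches 20(W), 24(W), all W → L
L entries with 1 ≤ n ≤ 25 (n=0 is outside the asked range and is not counted): n = 2, 5, 7, 9, 11, 13, 15, 17, 19, 21, 23, 25; that makes 12.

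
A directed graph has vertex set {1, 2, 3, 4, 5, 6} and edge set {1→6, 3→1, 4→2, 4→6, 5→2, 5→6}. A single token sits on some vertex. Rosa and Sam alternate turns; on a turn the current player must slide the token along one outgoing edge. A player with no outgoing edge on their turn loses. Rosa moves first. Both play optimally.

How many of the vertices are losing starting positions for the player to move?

3

Use the standard recursion: the mover loses at a terminal position; elsewhere, the mover wins exactly when some move hands the opponent an L position.
Every edge goes from a vertex to one that appears earlier in the order 2, 6, 4, 1, 3, 5, so processing vertices in that order labels each vertex after all of its successors.
2: no outgoing edge → L
6: no outgoing edge → L
4: reaches L-position 6 → W
1: reaches L-position 6 → W
3: only reaches 1(W), which is W → L
5: reaches L-position 6 → W
The L vertices are 2, 3, 6; that is 3 in all.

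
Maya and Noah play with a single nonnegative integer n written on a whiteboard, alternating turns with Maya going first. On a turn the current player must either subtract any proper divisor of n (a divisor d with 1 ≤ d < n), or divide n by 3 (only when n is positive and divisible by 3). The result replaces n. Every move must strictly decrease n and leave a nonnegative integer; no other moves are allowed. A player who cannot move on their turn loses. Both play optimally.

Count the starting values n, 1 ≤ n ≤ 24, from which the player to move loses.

Build the W/L table. Terminal = L. A non-terminal position is W if it has a move to some L; otherwise it is L.
n=0: no move → L
n=1: no move → L
n=2: →1(L), so W
n=3: →1(L), so W
n=4: →2(W), 3(W) — all W, so L
n=5: →4(L), so W
n=6: →4(L), so W
n=7: →6(W) only, which is W, so L
n=8: →4(L), so W
n=9: →3(W), 6(W), 8(W) — all W, so L
n=10: →9(L), so W
n=11: →10(W) only, which is W, so L
n=12: →4(L), so W
n=13: →12(W) only, which is W, so L
n=14: →7(L), so W
n=15: →5(W), 10(W), 12(W), 14(W) — all W, so L
n=16: →15(L), so W
n=17: →16(W) only, which is W, so L
n=18: →9(L), so W
n=19: →18(W) only, which is W, so L
n=20: →15(L), so W
n=21: →7(L), so W
n=22: →11(L), so W
n=23: →22(W) only, which is W, so L
n=24: →23(L), so W
L entries with 1 ≤ n ≤ 24 (n=0 is outside the asked range and is not counted): n = 1, 4, 7, 9, 11, 13, 15, 17, 19, 23; that makes 10.

10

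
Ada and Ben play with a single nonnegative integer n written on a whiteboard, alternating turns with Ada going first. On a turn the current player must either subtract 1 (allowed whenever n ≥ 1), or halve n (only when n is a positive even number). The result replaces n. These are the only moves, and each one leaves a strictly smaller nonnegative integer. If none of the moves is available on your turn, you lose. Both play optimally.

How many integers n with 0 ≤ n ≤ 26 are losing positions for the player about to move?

Positions with no move are L. A position that does have a move is losing for the player to move precisely when every available move leads to a winning position for the opponent. Fill in the labels:
n=0: no move → L
n=1: reaches L-position 0 → W
n=2: only reaches 1(W), which is W → L
n=3: reaches L-position 2 → W
n=4: reaches L-position 2 → W
n=5: only reaches 4(W), which is W → L
n=6: reaches L-position 5 → W
n=7: only reaches 6(W), which is W → L
n=8: reaches L-position 7 → W
n=9: only reaches 8(W), which is W → L
n=10: reaches L-position 5 → W
n=11: only reaches 10(W), which is W → L
n=12: reaches L-position 11 → W
n=13: only reaches 12(W), which is W → L
n=14: reaches L-position 7 → W
n=15: only reaches 14(W), which is W → L
n=16: reaches L-position 15 → W
n=17: only reaches 16(W), which is W → L
n=18: reaches L-position 9 → W
n=19: only reaches 18(W), which is W → L
n=20: reaches L-position 19 → W
n=21: only reaches 20(W), which is W → L
n=22: reaches L-position 11 → W
n=23: only reaches 22(W), which is W → L
n=24: reaches L-position 23 → W
n=25: only reaches 24(W), which is W → L
n=26: reaches L-position 13 → W
L entries with 0 ≤ n ≤ 26: n = 0, 2, 5, 7, 9, 11, 13, 15, 17, 19, 21, 23, 25; that makes 13.

13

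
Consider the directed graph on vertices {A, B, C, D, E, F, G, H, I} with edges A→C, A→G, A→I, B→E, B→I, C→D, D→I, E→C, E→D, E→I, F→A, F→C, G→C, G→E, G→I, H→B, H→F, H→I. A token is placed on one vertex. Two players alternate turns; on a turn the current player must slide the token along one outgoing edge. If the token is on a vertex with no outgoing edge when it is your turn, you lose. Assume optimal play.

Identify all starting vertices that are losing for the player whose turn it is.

C, I

Compute win/loss labels from the base case upward. A position with no move is L. Any other position is W if it can reach an L in one move, else L.
Every edge goes from a vertex to one that appears earlier in the order I, D, C, E, G, A, F, B, H, so processing vertices in that order labels each vertex after all of its successors.
I: no outgoing edge → L
D: reaches L-position I → W
C: only reaches D(W), which is W → L
E: reaches L-position C → W
G: reaches L-position C → W
A: reaches L-position C → W
F: reaches L-position C → W
B: reaches L-position I → W
H: reaches L-position I → W
The losing starting vertices are exactly the entries labelled L in this table (2 of them).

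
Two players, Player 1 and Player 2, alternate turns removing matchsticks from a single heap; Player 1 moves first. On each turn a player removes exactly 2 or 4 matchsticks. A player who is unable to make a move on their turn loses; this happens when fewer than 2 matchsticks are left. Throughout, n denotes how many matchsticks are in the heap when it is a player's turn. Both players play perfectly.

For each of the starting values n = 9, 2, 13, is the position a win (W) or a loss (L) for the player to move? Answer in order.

9: W, 2: W, 13: L

Classify positions by backward induction: terminal positions (no move available) are L. From any other position, the mover wins iff some move reaches an L.
n=0: no move → L
n=1: no move → L
n=2: can move to 0, which is L ⇒ W
n=3: can move to 1, which is L ⇒ W
n=4: can move to 0, which is L ⇒ W
n=5: can move to 1, which is L ⇒ W
n=6: moves to 4(W), 2(W); every one is W ⇒ L
n=7: moves to 5(W), 3(W); every one is W ⇒ L
n=8: can move to 6, which is L ⇒ W
n=9: can move to 7, which is L ⇒ W
n=10: can move to 6, which is L ⇒ W
n=11: can move to 7, which is L ⇒ W
n=12: moves to 10(W), 8(W); every one is W ⇒ L
n=13: moves to 11(W), 9(W); every one is W ⇒ L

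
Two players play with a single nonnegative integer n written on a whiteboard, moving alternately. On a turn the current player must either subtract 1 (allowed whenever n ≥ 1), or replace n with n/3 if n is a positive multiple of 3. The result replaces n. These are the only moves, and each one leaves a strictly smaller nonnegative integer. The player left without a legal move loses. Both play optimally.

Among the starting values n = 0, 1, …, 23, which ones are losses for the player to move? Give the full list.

0, 2, 4, 7, 9, 11, 13, 15, 17, 19, 22

Positions with no move are L. A position that does have a move is losing for the player to move precisely when every available move leads to a winning position for the opponent. Fill in the labels:
n=0: no move → L
n=1: W (go to 0, an L position)
n=2: L (sole option 1(W) is W)
n=3: W (go to 2, an L position)
n=4: L (sole option 3(W) is W)
n=5: W (go to 4, an L position)
n=6: W (go to 2, an L position)
n=7: L (sole option 6(W) is W)
n=8: W (go to 7, an L position)
n=9: L (options 3(W), 8(W) are all W)
n=10: W (go to 9, an L position)
n=11: L (sole option 10(W) is W)
n=12: W (go to 4, an L position)
n=13: L (sole option 12(W) is W)
n=14: W (go to 13, an L position)
n=15: L (options 5(W), 14(W) are all W)
n=16: W (go to 15, an L position)
n=17: L (sole option 16(W) is W)
n=18: W (go to 17, an L position)
n=19: L (sole option 18(W) is W)
n=20: W (go to 19, an L position)
n=21: W (go to 7, an L position)
n=22: L (sole option 21(W) is W)
n=23: W (go to 22, an L position)
Reading off the rows marked L gives the requested list; there are 11 such values of n.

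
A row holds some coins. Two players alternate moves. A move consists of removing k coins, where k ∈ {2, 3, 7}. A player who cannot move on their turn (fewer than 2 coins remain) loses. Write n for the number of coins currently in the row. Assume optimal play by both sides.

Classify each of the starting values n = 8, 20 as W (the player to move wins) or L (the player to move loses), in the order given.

8: W, 20: L

Label each position W (a win for the player to move) or L (a loss). A position with no legal move is L; any other position is W exactly when some move reaches an L, and L when every move reaches a W.
n=0: no move → L
n=1: no move → L
n=2: reaches L-position 0 → W
n=3: reaches L-position 1 → W
n=4: reaches L-position 1 → W
n=5: only reaches 3(W), 2(W), all W → L
n=6: only reaches 4(W), 3(W), all W → L
n=7: reaches L-position 5 → W
n=8: reaches L-position 6 → W
n=9: reaches L-position 6 → W
n=10: only reaches 8(W), 7(W), 3(W), all W → L
n=11: only reaches 9(W), 8(W), 4(W), all W → L
n=12: reaches L-position 10 → W
n=13: reaches L-position 11 → W
n=14: reaches L-position 11 → W
n=15: only reaches 13(W), 12(W), 8(W), all W → L
n=16: only reaches 14(W), 13(W), 9(W), all W → L
n=17: reaches L-position 15 → W
n=18: reaches L-position 16 → W
n=19: reaches L-position 16 → W
n=20: only reaches 18(W), 17(W), 13(W), all W → L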